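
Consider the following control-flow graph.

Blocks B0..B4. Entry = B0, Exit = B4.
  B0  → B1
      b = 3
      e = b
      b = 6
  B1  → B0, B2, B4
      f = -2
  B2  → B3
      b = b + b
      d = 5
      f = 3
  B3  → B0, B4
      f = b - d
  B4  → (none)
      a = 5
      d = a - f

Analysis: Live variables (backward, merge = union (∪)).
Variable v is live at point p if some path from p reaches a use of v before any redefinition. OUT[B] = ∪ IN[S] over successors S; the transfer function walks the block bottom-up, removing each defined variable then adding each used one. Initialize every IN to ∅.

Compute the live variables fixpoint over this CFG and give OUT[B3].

Converged values:
  B0:   IN={}   OUT={b}
  B1:   IN={b}   OUT={b, f}
  B2:   IN={b}   OUT={b, d}
  B3:   IN={b, d}   OUT={f}
  B4:   IN={f}   OUT={}

Merge at B3: OUT[B3] = IN[B0] ⊔ IN[B4] = {f}

Answer: {f}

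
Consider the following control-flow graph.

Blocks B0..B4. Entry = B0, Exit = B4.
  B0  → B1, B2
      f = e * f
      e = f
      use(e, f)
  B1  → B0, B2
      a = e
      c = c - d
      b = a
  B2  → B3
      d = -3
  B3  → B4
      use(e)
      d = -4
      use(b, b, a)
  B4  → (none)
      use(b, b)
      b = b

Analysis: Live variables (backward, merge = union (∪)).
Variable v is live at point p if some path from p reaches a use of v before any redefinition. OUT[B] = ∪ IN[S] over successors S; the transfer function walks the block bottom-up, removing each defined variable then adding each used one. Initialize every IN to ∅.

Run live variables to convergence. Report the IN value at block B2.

Per-block solution:
  B0:   IN={a, b, c, d, e, f}   OUT={a, b, c, d, e, f}
  B1:   IN={c, d, e, f}   OUT={a, b, c, d, e, f}
  B2:   IN={a, b, e}   OUT={a, b, e}
  B3:   IN={a, b, e}   OUT={b}
  B4:   IN={b}   OUT={}

Merge at B2: OUT[B2] = IN[B3] = {a, b, e}
Applying B2's transfer function to that OUT value gives IN[B2] (row B2 above).

Answer: {a, b, e}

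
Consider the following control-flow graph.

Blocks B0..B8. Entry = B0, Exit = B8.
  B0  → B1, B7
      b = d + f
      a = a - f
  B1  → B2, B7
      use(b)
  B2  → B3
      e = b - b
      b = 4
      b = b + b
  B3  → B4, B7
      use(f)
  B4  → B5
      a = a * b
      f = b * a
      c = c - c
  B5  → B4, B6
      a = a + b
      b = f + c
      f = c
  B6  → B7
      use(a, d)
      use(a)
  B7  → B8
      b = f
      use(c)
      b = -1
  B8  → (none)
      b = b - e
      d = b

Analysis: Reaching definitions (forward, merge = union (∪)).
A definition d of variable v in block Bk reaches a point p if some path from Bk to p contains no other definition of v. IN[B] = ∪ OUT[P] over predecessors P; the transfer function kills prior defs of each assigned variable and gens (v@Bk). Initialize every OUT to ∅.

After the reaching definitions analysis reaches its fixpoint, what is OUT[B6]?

Fixpoint table:
  B0: | IN={} | OUT={a@B0, b@B0}
  B1: | IN={a@B0, b@B0} | OUT={a@B0, b@B0}
  B2: | IN={a@B0, b@B0} | OUT={a@B0, b@B2, e@B2}
  B3: | IN={a@B0, b@B2, e@B2} | OUT={a@B0, b@B2, e@B2}
  B4: | IN={a@B0, a@B5, b@B2, b@B5, c@B4, e@B2, f@B5} | OUT={a@B4, b@B2, b@B5, c@B4, e@B2, f@B4}
  B5: | IN={a@B4, b@B2, b@B5, c@B4, e@B2, f@B4} | OUT={a@B5, b@B5, c@B4, e@B2, f@B5}
  B6: | IN={a@B5, b@B5, c@B4, e@B2, f@B5} | OUT={a@B5, b@B5, c@B4, e@B2, f@B5}
  B7: | IN={a@B0, a@B5, b@B0, b@B2, b@B5, c@B4, e@B2, f@B5} | OUT={a@B0, a@B5, b@B7, c@B4, e@B2, f@B5}
  B8: | IN={a@B0, a@B5, b@B7, c@B4, e@B2, f@B5} | OUT={a@B0, a@B5, b@B8, c@B4, d@B8, e@B2, f@B5}

Merge at B6: IN[B6] = OUT[B5] = {a@B5, b@B5, c@B4, e@B2, f@B5}
Applying B6's transfer function to that IN value gives OUT[B6] (row B6 above).

Answer: {a@B5, b@B5, c@B4, e@B2, f@B5}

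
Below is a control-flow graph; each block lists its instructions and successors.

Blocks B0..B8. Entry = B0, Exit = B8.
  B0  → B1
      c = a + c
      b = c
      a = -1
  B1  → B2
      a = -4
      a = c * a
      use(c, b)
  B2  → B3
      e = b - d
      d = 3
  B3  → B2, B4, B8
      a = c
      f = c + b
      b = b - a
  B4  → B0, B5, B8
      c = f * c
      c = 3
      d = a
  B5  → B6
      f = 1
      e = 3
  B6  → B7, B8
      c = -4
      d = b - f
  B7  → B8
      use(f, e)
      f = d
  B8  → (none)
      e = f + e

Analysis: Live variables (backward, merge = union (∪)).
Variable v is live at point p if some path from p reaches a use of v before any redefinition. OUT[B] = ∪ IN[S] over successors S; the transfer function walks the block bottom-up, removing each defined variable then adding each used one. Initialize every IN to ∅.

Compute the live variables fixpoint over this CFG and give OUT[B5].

Per-block solution:
  B0:   IN={a, c, d}   OUT={b, c, d}
  B1:   IN={b, c, d}   OUT={b, c, d}
  B2:   IN={b, c, d}   OUT={b, c, d, e}
  B3:   IN={b, c, d, e}   OUT={a, b, c, d, e, f}
  B4:   IN={a, b, c, e, f}   OUT={a, b, c, d, e, f}
  B5:   IN={b}   OUT={b, e, f}
  B6:   IN={b, e, f}   OUT={d, e, f}
  B7:   IN={d, e, f}   OUT={e, f}
  B8:   IN={e, f}   OUT={}

Merge at B5: OUT[B5] = IN[B6] = {b, e, f}

Answer: {b, e, f}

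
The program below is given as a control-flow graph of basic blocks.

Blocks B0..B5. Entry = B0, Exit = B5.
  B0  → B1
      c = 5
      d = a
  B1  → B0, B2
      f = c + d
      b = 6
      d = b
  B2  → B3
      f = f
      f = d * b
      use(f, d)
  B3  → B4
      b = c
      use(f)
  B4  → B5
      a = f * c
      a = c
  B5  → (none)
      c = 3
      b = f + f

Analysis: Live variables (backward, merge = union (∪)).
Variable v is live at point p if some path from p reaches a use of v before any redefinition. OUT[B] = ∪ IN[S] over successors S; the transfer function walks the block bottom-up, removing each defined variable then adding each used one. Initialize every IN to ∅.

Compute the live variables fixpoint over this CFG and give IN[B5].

Per-block solution:
  B0:  IN={a}  OUT={a, c, d}
  B1:  IN={a, c, d}  OUT={a, b, c, d, f}
  B2:  IN={b, c, d, f}  OUT={c, f}
  B3:  IN={c, f}  OUT={c, f}
  B4:  IN={c, f}  OUT={f}
  B5:  IN={f}  OUT={}

B5 is the boundary node: OUT[B5] = {}
Applying B5's transfer function to that OUT value gives IN[B5] (row B5 above).

Answer: {f}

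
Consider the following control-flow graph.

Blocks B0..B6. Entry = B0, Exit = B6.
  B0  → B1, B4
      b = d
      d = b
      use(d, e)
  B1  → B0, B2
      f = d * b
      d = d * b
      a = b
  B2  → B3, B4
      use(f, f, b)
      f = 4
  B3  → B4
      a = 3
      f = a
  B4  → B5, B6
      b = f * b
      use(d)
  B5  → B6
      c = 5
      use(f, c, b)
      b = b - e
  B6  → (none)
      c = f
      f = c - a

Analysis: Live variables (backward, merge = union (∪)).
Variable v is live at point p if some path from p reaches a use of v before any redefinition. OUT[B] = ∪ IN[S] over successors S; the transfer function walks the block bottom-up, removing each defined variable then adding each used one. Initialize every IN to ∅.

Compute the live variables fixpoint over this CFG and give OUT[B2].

Converged values:
  B0: | IN={a, d, e, f} | OUT={a, b, d, e, f}
  B1: | IN={b, d, e} | OUT={a, b, d, e, f}
  B2: | IN={a, b, d, e, f} | OUT={a, b, d, e, f}
  B3: | IN={b, d, e} | OUT={a, b, d, e, f}
  B4: | IN={a, b, d, e, f} | OUT={a, b, e, f}
  B5: | IN={a, b, e, f} | OUT={a, f}
  B6: | IN={a, f} | OUT={}

Merge at B2: OUT[B2] = IN[B3] ⊔ IN[B4] = {a, b, d, e, f}

Answer: {a, b, d, e, f}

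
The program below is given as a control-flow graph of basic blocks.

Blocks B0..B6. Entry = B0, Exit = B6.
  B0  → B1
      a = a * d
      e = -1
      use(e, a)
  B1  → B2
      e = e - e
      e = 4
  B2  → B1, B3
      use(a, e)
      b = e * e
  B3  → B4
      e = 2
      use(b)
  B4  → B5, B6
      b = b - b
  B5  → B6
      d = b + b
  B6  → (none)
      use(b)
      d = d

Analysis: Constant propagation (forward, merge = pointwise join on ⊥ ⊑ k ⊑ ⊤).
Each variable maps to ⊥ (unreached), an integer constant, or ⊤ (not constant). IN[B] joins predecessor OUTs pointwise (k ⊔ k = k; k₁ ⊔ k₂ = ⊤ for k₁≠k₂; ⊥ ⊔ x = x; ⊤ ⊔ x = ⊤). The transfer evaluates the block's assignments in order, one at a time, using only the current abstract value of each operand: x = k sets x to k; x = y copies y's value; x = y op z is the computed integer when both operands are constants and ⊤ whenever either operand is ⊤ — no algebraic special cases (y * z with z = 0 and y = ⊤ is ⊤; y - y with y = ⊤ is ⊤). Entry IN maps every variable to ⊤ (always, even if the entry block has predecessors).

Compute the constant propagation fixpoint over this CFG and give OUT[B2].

Per-block solution:
  B0:  IN=(all ⊤)  OUT={e:-1; rest ⊤}
  B1:  IN=(all ⊤)  OUT={e:4; rest ⊤}
  B2:  IN={e:4; rest ⊤}  OUT={b:16, e:4; rest ⊤}
  B3:  IN={b:16, e:4; rest ⊤}  OUT={b:16, e:2; rest ⊤}
  B4:  IN={b:16, e:2; rest ⊤}  OUT={b:0, e:2; rest ⊤}
  B5:  IN={b:0, e:2; rest ⊤}  OUT={b:0, d:0, e:2; rest ⊤}
  B6:  IN={b:0, e:2; rest ⊤}  OUT={b:0, e:2; rest ⊤}

Merge at B2: IN[B2] = OUT[B1] = {a: ⊤, b: ⊤, c: ⊤, d: ⊤, e: 4, f: ⊤}
Applying B2's transfer function to that IN value gives OUT[B2] (row B2 above).

Answer: {a: ⊤, b: 16, c: ⊤, d: ⊤, e: 4, f: ⊤}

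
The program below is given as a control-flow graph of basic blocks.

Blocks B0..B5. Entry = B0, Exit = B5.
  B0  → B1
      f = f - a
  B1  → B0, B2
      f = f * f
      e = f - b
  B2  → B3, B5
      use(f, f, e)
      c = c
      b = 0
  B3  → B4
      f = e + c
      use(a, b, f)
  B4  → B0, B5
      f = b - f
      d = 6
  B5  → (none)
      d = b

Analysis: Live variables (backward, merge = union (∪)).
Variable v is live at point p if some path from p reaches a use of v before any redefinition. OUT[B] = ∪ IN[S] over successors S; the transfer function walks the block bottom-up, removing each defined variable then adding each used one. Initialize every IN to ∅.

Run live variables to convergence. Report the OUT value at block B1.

Answer: {a, b, c, e, f}

Working:
Converged values:
  B0:  IN={a, b, c, f}  OUT={a, b, c, f}
  B1:  IN={a, b, c, f}  OUT={a, b, c, e, f}
  B2:  IN={a, c, e, f}  OUT={a, b, c, e}
  B3:  IN={a, b, c, e}  OUT={a, b, c, f}
  B4:  IN={a, b, c, f}  OUT={a, b, c, f}
  B5:  IN={b}  OUT={}

Merge at B1: OUT[B1] = IN[B0] ⊔ IN[B2] = {a, b, c, e, f}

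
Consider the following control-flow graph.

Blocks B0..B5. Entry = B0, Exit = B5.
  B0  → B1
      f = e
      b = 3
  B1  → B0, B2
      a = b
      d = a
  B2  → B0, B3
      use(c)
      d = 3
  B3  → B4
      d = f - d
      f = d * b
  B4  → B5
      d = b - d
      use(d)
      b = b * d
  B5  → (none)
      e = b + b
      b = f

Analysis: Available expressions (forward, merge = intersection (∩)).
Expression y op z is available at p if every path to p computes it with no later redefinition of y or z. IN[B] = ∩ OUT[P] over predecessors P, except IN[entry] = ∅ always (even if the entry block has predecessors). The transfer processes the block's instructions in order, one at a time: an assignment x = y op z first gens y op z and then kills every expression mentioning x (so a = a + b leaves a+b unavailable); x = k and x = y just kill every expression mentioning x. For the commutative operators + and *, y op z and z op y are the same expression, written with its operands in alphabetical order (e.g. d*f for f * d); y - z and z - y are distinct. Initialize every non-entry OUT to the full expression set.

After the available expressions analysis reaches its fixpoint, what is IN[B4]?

Converged values:
  B0:   IN={}   OUT={}
  B1:   IN={}   OUT={}
  B2:   IN={}   OUT={}
  B3:   IN={}   OUT={b*d}
  B4:   IN={b*d}   OUT={}
  B5:   IN={}   OUT={}

Merge at B4: IN[B4] = OUT[B3] = {b*d}

Answer: {b*d}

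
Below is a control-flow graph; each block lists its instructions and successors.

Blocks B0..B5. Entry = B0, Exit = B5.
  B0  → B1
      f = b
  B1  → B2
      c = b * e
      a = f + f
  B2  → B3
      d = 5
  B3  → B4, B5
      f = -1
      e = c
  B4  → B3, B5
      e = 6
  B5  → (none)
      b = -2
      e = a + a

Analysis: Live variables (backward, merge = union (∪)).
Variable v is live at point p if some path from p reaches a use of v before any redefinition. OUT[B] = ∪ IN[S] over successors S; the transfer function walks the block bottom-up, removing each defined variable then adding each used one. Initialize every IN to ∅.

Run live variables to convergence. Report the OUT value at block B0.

Per-block solution:
  B0:   IN={b, e}   OUT={b, e, f}
  B1:   IN={b, e, f}   OUT={a, c}
  B2:   IN={a, c}   OUT={a, c}
  B3:   IN={a, c}   OUT={a, c}
  B4:   IN={a, c}   OUT={a, c}
  B5:   IN={a}   OUT={}

Merge at B0: OUT[B0] = IN[B1] = {b, e, f}

Answer: {b, e, f}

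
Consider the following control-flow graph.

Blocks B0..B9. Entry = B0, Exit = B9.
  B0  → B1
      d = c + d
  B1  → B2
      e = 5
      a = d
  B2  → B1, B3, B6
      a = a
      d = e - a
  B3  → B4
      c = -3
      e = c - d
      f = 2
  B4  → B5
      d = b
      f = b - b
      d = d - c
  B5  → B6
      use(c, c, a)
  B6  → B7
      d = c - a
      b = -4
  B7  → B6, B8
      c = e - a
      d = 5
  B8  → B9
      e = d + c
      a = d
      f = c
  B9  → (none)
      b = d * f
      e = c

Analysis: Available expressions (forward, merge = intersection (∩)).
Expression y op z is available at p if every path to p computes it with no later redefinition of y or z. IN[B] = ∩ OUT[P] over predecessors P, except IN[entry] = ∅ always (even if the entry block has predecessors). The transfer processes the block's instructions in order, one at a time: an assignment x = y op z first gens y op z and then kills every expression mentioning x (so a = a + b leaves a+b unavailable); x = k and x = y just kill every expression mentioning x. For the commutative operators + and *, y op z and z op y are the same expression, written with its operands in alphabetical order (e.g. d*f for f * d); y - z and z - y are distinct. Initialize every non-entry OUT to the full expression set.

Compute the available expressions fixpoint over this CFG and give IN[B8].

Per-block solution:
  B0:   IN={}   OUT={}
  B1:   IN={}   OUT={}
  B2:   IN={}   OUT={e-a}
  B3:   IN={e-a}   OUT={c-d}
  B4:   IN={c-d}   OUT={b-b}
  B5:   IN={b-b}   OUT={b-b}
  B6:   IN={}   OUT={c-a}
  B7:   IN={c-a}   OUT={e-a}
  B8:   IN={e-a}   OUT={c+d}
  B9:   IN={c+d}   OUT={c+d, d*f}

Merge at B8: IN[B8] = OUT[B7] = {e-a}

Answer: {e-a}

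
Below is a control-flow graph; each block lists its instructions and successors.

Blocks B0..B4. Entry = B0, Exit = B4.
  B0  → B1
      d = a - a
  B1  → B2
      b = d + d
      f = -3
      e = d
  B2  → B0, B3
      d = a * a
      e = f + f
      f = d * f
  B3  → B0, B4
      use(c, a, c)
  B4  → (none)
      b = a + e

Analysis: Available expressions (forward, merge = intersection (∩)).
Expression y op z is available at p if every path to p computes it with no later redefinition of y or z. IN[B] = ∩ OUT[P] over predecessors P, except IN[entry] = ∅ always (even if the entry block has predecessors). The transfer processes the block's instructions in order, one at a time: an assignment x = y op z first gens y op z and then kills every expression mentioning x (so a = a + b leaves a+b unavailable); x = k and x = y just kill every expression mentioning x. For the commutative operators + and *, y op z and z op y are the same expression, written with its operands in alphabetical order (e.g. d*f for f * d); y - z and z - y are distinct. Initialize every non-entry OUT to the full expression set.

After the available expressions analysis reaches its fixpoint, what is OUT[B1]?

Answer: {a-a, d+d}

Derivation:
Converged values:
  B0:   IN={}   OUT={a-a}
  B1:   IN={a-a}   OUT={a-a, d+d}
  B2:   IN={a-a, d+d}   OUT={a*a, a-a}
  B3:   IN={a*a, a-a}   OUT={a*a, a-a}
  B4:   IN={a*a, a-a}   OUT={a*a, a+e, a-a}

Merge at B1: IN[B1] = OUT[B0] = {a-a}
Applying B1's transfer function to that IN value gives OUT[B1] (row B1 above).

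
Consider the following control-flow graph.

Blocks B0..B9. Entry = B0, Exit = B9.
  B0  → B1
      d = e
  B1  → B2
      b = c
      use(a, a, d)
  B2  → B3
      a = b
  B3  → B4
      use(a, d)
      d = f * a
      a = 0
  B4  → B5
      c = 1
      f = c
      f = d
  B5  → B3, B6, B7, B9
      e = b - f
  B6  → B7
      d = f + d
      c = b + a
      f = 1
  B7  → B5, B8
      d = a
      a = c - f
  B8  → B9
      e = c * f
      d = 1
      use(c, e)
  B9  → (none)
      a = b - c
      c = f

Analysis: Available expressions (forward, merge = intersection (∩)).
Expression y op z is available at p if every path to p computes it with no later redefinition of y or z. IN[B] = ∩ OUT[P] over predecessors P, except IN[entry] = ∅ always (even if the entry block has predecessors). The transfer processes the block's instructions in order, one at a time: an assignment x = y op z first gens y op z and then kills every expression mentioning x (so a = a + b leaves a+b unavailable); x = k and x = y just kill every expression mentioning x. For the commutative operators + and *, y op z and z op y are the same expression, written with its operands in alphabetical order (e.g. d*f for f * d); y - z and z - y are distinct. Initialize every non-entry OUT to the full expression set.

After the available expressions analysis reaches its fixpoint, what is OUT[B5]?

Converged values:
  B0: | IN={} | OUT={}
  B1: | IN={} | OUT={}
  B2: | IN={} | OUT={}
  B3: | IN={} | OUT={}
  B4: | IN={} | OUT={}
  B5: | IN={} | OUT={b-f}
  B6: | IN={b-f} | OUT={a+b}
  B7: | IN={} | OUT={c-f}
  B8: | IN={c-f} | OUT={c*f, c-f}
  B9: | IN={} | OUT={}

Merge at B5: IN[B5] = OUT[B4] ∩ OUT[B7] = {}
Applying B5's transfer function to that IN value gives OUT[B5] (row B5 above).

Answer: {b-f}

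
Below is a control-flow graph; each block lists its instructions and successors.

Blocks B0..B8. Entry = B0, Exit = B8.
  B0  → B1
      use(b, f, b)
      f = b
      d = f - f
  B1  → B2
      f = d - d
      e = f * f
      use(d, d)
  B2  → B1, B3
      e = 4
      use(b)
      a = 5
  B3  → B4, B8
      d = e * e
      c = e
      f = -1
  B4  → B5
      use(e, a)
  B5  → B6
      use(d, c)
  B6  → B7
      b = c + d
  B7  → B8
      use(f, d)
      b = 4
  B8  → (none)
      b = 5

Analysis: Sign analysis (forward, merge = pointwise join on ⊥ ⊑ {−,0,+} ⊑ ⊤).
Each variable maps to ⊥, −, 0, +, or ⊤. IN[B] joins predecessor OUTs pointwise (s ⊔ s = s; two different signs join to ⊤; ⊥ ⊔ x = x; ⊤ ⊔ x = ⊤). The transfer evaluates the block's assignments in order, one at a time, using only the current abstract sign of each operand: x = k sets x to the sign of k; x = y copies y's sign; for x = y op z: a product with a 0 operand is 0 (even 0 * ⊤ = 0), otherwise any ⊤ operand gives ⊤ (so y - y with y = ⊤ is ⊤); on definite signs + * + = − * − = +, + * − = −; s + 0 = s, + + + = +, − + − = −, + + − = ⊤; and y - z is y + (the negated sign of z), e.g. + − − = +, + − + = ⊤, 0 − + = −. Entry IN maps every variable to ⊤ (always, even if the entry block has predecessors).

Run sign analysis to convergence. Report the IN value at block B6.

Fixpoint table:
  B0: | IN=(all ⊤) | OUT=(all ⊤)
  B1: | IN=(all ⊤) | OUT=(all ⊤)
  B2: | IN=(all ⊤) | OUT={a:+, e:+; rest ⊤}
  B3: | IN={a:+, e:+; rest ⊤} | OUT={a:+, c:+, d:+, e:+, f:-; rest ⊤}
  B4: | IN={a:+, c:+, d:+, e:+, f:-; rest ⊤} | OUT={a:+, c:+, d:+, e:+, f:-; rest ⊤}
  B5: | IN={a:+, c:+, d:+, e:+, f:-; rest ⊤} | OUT={a:+, c:+, d:+, e:+, f:-; rest ⊤}
  B6: | IN={a:+, c:+, d:+, e:+, f:-; rest ⊤} | OUT={a:+, b:+, c:+, d:+, e:+, f:-; rest ⊤}
  B7: | IN={a:+, b:+, c:+, d:+, e:+, f:-; rest ⊤} | OUT={a:+, b:+, c:+, d:+, e:+, f:-; rest ⊤}
  B8: | IN={a:+, c:+, d:+, e:+, f:-; rest ⊤} | OUT={a:+, b:+, c:+, d:+, e:+, f:-; rest ⊤}

Merge at B6: IN[B6] = OUT[B5] = {a: +, b: ⊤, c: +, d: +, e: +, f: -}

Answer: {a: +, b: ⊤, c: +, d: +, e: +, f: -}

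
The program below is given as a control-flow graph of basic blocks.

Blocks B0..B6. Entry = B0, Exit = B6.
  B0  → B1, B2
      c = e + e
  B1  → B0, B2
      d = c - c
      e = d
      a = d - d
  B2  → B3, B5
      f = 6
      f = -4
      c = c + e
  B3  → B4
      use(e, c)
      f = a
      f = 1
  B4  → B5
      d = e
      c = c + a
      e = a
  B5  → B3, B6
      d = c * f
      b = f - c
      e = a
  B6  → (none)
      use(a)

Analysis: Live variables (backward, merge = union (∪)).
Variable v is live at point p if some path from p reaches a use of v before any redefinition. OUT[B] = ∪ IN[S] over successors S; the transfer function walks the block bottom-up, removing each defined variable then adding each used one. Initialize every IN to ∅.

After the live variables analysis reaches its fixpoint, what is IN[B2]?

Per-block solution:
  B0:  IN={a, e}  OUT={a, c, e}
  B1:  IN={c}  OUT={a, c, e}
  B2:  IN={a, c, e}  OUT={a, c, e, f}
  B3:  IN={a, c, e}  OUT={a, c, e, f}
  B4:  IN={a, c, e, f}  OUT={a, c, f}
  B5:  IN={a, c, f}  OUT={a, c, e}
  B6:  IN={a}  OUT={}

Merge at B2: OUT[B2] = IN[B3] ⊔ IN[B5] = {a, c, e, f}
Applying B2's transfer function to that OUT value gives IN[B2] (row B2 above).

Answer: {a, c, e}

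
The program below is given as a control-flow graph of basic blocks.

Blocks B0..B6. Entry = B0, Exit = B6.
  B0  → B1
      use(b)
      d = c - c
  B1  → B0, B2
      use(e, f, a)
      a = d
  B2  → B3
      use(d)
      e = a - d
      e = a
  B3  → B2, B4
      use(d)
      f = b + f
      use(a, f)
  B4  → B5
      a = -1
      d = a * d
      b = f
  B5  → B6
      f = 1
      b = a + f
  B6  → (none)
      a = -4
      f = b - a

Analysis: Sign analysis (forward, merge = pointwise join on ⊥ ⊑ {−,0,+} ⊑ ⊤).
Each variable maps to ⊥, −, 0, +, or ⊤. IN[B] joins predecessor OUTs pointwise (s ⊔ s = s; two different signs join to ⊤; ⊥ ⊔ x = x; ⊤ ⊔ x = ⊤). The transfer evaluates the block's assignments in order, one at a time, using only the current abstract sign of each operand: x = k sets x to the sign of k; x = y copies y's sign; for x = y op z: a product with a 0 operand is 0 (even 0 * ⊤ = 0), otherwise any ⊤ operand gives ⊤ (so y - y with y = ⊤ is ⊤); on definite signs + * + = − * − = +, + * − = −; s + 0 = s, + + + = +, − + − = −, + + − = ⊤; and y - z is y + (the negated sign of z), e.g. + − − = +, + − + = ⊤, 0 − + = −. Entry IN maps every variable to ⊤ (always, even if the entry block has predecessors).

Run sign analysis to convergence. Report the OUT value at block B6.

Answer: {a: -, b: ⊤, c: ⊤, d: ⊤, e: ⊤, f: ⊤}

Derivation:
Converged values:
  B0: | IN=(all ⊤) | OUT=(all ⊤)
  B1: | IN=(all ⊤) | OUT=(all ⊤)
  B2: | IN=(all ⊤) | OUT=(all ⊤)
  B3: | IN=(all ⊤) | OUT=(all ⊤)
  B4: | IN=(all ⊤) | OUT={a:-; rest ⊤}
  B5: | IN={a:-; rest ⊤} | OUT={a:-, f:+; rest ⊤}
  B6: | IN={a:-, f:+; rest ⊤} | OUT={a:-; rest ⊤}

Merge at B6: IN[B6] = OUT[B5] = {a: -, b: ⊤, c: ⊤, d: ⊤, e: ⊤, f: +}
Applying B6's transfer function to that IN value gives OUT[B6] (row B6 above).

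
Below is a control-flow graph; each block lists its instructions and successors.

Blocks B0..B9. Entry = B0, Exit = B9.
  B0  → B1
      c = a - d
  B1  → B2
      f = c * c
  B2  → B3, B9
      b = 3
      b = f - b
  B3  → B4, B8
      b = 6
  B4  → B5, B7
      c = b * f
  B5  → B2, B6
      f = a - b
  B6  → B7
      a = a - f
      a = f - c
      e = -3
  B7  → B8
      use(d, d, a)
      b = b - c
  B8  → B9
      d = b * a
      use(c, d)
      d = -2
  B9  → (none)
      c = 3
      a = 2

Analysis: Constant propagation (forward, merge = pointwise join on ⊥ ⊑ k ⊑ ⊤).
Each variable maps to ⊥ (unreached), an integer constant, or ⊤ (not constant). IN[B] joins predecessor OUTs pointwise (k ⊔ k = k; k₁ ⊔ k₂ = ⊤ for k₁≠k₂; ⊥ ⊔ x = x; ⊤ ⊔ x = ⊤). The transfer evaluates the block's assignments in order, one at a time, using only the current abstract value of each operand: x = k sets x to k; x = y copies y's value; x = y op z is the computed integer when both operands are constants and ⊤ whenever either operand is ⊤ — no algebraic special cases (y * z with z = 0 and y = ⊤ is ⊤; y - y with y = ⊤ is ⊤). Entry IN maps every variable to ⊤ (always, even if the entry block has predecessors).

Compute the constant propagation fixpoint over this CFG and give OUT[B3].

Converged values:
  B0:   IN=(all ⊤)   OUT=(all ⊤)
  B1:   IN=(all ⊤)   OUT=(all ⊤)
  B2:   IN=(all ⊤)   OUT=(all ⊤)
  B3:   IN=(all ⊤)   OUT={b:6; rest ⊤}
  B4:   IN={b:6; rest ⊤}   OUT={b:6; rest ⊤}
  B5:   IN={b:6; rest ⊤}   OUT={b:6; rest ⊤}
  B6:   IN={b:6; rest ⊤}   OUT={b:6, e:-3; rest ⊤}
  B7:   IN={b:6; rest ⊤}   OUT=(all ⊤)
  B8:   IN=(all ⊤)   OUT={d:-2; rest ⊤}
  B9:   IN=(all ⊤)   OUT={a:2, c:3; rest ⊤}

Merge at B3: IN[B3] = OUT[B2] = {a: ⊤, b: ⊤, c: ⊤, d: ⊤, e: ⊤, f: ⊤}
Applying B3's transfer function to that IN value gives OUT[B3] (row B3 above).

Answer: {a: ⊤, b: 6, c: ⊤, d: ⊤, e: ⊤, f: ⊤}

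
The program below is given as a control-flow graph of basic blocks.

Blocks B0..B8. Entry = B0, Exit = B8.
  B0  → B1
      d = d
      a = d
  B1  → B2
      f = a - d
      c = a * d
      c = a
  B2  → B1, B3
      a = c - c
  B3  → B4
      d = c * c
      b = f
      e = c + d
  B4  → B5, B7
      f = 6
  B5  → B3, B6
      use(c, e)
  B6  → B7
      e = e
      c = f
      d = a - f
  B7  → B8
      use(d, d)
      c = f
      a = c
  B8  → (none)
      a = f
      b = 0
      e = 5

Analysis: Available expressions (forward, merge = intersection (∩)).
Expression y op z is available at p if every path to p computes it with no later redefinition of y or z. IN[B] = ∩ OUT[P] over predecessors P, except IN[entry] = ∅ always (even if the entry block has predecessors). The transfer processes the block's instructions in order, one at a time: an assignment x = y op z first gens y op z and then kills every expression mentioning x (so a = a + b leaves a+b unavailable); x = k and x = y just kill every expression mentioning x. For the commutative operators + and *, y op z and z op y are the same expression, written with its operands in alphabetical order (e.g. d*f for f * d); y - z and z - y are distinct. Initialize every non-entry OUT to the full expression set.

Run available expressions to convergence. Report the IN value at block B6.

Answer: {c*c, c+d, c-c}

Trace:
Converged values:
  B0:   IN={}   OUT={}
  B1:   IN={}   OUT={a*d, a-d}
  B2:   IN={a*d, a-d}   OUT={c-c}
  B3:   IN={c-c}   OUT={c*c, c+d, c-c}
  B4:   IN={c*c, c+d, c-c}   OUT={c*c, c+d, c-c}
  B5:   IN={c*c, c+d, c-c}   OUT={c*c, c+d, c-c}
  B6:   IN={c*c, c+d, c-c}   OUT={a-f}
  B7:   IN={}   OUT={}
  B8:   IN={}   OUT={}

Merge at B6: IN[B6] = OUT[B5] = {c*c, c+d, c-c}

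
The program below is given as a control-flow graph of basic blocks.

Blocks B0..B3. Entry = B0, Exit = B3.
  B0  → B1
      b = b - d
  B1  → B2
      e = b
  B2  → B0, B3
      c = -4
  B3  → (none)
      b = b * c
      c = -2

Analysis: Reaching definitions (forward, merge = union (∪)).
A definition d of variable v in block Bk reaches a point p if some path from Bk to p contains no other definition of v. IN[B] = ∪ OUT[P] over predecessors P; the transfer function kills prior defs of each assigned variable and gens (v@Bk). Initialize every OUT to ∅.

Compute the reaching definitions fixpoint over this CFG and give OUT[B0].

Per-block solution:
  B0:   IN={b@B0, c@B2, e@B1}   OUT={b@B0, c@B2, e@B1}
  B1:   IN={b@B0, c@B2, e@B1}   OUT={b@B0, c@B2, e@B1}
  B2:   IN={b@B0, c@B2, e@B1}   OUT={b@B0, c@B2, e@B1}
  B3:   IN={b@B0, c@B2, e@B1}   OUT={b@B3, c@B3, e@B1}

Merge at B0 (entry node, so the boundary value {} is joined with the incoming edge(s)): IN[B0] = {} ⊔ OUT[B2] = {b@B0, c@B2, e@B1}
Applying B0's transfer function to that IN value gives OUT[B0] (row B0 above).

Answer: {b@B0, c@B2, e@B1}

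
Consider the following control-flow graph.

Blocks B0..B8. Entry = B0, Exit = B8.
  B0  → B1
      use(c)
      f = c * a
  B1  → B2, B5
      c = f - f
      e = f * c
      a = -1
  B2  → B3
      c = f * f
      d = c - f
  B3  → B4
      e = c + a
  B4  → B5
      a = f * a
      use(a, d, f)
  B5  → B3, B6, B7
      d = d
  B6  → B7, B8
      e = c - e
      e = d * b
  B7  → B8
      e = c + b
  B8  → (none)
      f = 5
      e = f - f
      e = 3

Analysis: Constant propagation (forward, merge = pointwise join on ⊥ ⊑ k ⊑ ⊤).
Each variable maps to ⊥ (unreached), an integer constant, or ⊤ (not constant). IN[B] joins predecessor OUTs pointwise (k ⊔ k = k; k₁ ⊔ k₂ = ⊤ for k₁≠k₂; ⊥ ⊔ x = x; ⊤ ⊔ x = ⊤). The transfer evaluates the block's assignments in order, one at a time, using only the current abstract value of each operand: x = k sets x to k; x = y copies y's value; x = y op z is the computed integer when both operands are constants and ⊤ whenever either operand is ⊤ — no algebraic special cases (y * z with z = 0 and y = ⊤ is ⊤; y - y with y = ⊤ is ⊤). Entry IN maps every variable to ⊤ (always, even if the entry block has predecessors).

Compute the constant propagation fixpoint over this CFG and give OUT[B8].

Answer: {a: ⊤, b: ⊤, c: ⊤, d: ⊤, e: 3, f: 5}

Trace:
Per-block solution:
  B0:  IN=(all ⊤)  OUT=(all ⊤)
  B1:  IN=(all ⊤)  OUT={a:-1; rest ⊤}
  B2:  IN={a:-1; rest ⊤}  OUT={a:-1; rest ⊤}
  B3:  IN=(all ⊤)  OUT=(all ⊤)
  B4:  IN=(all ⊤)  OUT=(all ⊤)
  B5:  IN=(all ⊤)  OUT=(all ⊤)
  B6:  IN=(all ⊤)  OUT=(all ⊤)
  B7:  IN=(all ⊤)  OUT=(all ⊤)
  B8:  IN=(all ⊤)  OUT={e:3, f:5; rest ⊤}

Merge at B8: IN[B8] = OUT[B6] ⊔ OUT[B7] = {a: ⊤, b: ⊤, c: ⊤, d: ⊤, e: ⊤, f: ⊤}
Applying B8's transfer function to that IN value gives OUT[B8] (row B8 above).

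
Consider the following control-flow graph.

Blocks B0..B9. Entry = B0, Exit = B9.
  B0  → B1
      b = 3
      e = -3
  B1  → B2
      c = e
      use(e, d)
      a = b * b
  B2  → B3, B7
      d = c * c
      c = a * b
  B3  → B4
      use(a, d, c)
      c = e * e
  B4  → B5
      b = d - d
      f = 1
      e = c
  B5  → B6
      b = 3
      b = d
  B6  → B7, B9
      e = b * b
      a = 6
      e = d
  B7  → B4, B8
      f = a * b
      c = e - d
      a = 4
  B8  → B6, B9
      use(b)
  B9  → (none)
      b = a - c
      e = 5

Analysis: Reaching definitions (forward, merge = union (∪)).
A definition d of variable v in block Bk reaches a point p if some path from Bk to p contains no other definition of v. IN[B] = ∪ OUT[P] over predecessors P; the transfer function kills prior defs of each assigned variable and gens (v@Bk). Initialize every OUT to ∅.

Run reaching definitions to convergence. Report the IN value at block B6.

Answer: {a@B1, a@B7, b@B0, b@B5, c@B3, c@B7, d@B2, e@B0, e@B4, e@B6, f@B4, f@B7}

Derivation:
Converged values:
  B0: | IN={} | OUT={b@B0, e@B0}
  B1: | IN={b@B0, e@B0} | OUT={a@B1, b@B0, c@B1, e@B0}
  B2: | IN={a@B1, b@B0, c@B1, e@B0} | OUT={a@B1, b@B0, c@B2, d@B2, e@B0}
  B3: | IN={a@B1, b@B0, c@B2, d@B2, e@B0} | OUT={a@B1, b@B0, c@B3, d@B2, e@B0}
  B4: | IN={a@B1, a@B7, b@B0, b@B5, c@B3, c@B7, d@B2, e@B0, e@B6, f@B7} | OUT={a@B1, a@B7, b@B4, c@B3, c@B7, d@B2, e@B4, f@B4}
  B5: | IN={a@B1, a@B7, b@B4, c@B3, c@B7, d@B2, e@B4, f@B4} | OUT={a@B1, a@B7, b@B5, c@B3, c@B7, d@B2, e@B4, f@B4}
  B6: | IN={a@B1, a@B7, b@B0, b@B5, c@B3, c@B7, d@B2, e@B0, e@B4, e@B6, f@B4, f@B7} | OUT={a@B6, b@B0, b@B5, c@B3, c@B7, d@B2, e@B6, f@B4, f@B7}
  B7: | IN={a@B1, a@B6, b@B0, b@B5, c@B2, c@B3, c@B7, d@B2, e@B0, e@B6, f@B4, f@B7} | OUT={a@B7, b@B0, b@B5, c@B7, d@B2, e@B0, e@B6, f@B7}
  B8: | IN={a@B7, b@B0, b@B5, c@B7, d@B2, e@B0, e@B6, f@B7} | OUT={a@B7, b@B0, b@B5, c@B7, d@B2, e@B0, e@B6, f@B7}
  B9: | IN={a@B6, a@B7, b@B0, b@B5, c@B3, c@B7, d@B2, e@B0, e@B6, f@B4, f@B7} | OUT={a@B6, a@B7, b@B9, c@B3, c@B7, d@B2, e@B9, f@B4, f@B7}

Merge at B6: IN[B6] = OUT[B5] ⊔ OUT[B8] = {a@B1, a@B7, b@B0, b@B5, c@B3, c@B7, d@B2, e@B0, e@B4, e@B6, f@B4, f@B7}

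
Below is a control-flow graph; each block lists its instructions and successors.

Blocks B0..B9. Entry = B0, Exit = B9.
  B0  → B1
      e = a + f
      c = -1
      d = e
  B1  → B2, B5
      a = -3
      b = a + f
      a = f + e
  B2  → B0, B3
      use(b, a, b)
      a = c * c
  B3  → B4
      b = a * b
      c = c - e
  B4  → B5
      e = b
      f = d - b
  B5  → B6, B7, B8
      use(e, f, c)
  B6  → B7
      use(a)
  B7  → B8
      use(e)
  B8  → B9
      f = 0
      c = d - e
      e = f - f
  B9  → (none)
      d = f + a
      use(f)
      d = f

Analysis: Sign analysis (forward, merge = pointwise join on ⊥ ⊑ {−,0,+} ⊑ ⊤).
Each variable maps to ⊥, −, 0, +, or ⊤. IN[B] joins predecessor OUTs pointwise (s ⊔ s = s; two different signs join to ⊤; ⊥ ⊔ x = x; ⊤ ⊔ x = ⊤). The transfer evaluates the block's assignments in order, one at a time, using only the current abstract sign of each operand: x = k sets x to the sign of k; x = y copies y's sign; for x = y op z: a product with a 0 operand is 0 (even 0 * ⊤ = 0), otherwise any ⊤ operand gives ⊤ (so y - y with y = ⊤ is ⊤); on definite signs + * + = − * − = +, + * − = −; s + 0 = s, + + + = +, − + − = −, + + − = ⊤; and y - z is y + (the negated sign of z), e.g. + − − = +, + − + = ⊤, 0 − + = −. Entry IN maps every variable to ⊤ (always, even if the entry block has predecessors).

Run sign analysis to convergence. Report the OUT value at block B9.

Answer: {a: ⊤, b: ⊤, c: ⊤, d: 0, e: 0, f: 0}

Trace:
Converged values:
  B0: | IN=(all ⊤) | OUT={c:-; rest ⊤}
  B1: | IN={c:-; rest ⊤} | OUT={c:-; rest ⊤}
  B2: | IN={c:-; rest ⊤} | OUT={a:+, c:-; rest ⊤}
  B3: | IN={a:+, c:-; rest ⊤} | OUT={a:+; rest ⊤}
  B4: | IN={a:+; rest ⊤} | OUT={a:+; rest ⊤}
  B5: | IN=(all ⊤) | OUT=(all ⊤)
  B6: | IN=(all ⊤) | OUT=(all ⊤)
  B7: | IN=(all ⊤) | OUT=(all ⊤)
  B8: | IN=(all ⊤) | OUT={e:0, f:0; rest ⊤}
  B9: | IN={e:0, f:0; rest ⊤} | OUT={d:0, e:0, f:0; rest ⊤}

Merge at B9: IN[B9] = OUT[B8] = {a: ⊤, b: ⊤, c: ⊤, d: ⊤, e: 0, f: 0}
Applying B9's transfer function to that IN value gives OUT[B9] (row B9 above).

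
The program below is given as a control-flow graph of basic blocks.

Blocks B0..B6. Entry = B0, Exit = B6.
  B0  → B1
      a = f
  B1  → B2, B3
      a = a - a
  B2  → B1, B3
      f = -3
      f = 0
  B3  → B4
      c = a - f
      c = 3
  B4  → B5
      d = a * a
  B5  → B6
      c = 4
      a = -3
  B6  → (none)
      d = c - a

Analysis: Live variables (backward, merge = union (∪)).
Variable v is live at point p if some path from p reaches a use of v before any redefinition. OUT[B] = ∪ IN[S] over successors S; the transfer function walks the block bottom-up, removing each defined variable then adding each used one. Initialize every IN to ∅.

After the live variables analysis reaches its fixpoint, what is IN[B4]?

Answer: {a}

Working:
Converged values:
  B0:  IN={f}  OUT={a, f}
  B1:  IN={a, f}  OUT={a, f}
  B2:  IN={a}  OUT={a, f}
  B3:  IN={a, f}  OUT={a}
  B4:  IN={a}  OUT={}
  B5:  IN={}  OUT={a, c}
  B6:  IN={a, c}  OUT={}

Merge at B4: OUT[B4] = IN[B5] = {}
Applying B4's transfer function to that OUT value gives IN[B4] (row B4 above).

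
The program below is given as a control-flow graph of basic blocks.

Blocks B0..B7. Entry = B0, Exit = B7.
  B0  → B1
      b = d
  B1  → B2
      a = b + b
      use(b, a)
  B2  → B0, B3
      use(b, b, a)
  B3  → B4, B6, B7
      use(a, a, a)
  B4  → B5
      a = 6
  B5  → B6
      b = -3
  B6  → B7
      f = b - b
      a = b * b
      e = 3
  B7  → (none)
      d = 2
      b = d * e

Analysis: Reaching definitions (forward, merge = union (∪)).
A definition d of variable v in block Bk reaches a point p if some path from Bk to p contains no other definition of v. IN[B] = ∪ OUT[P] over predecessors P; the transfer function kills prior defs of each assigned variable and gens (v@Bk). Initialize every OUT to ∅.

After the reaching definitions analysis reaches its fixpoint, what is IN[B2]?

Answer: {a@B1, b@B0}

Working:
Per-block solution:
  B0: | IN={a@B1, b@B0} | OUT={a@B1, b@B0}
  B1: | IN={a@B1, b@B0} | OUT={a@B1, b@B0}
  B2: | IN={a@B1, b@B0} | OUT={a@B1, b@B0}
  B3: | IN={a@B1, b@B0} | OUT={a@B1, b@B0}
  B4: | IN={a@B1, b@B0} | OUT={a@B4, b@B0}
  B5: | IN={a@B4, b@B0} | OUT={a@B4, b@B5}
  B6: | IN={a@B1, a@B4, b@B0, b@B5} | OUT={a@B6, b@B0, b@B5, e@B6, f@B6}
  B7: | IN={a@B1, a@B6, b@B0, b@B5, e@B6, f@B6} | OUT={a@B1, a@B6, b@B7, d@B7, e@B6, f@B6}

Merge at B2: IN[B2] = OUT[B1] = {a@B1, b@B0}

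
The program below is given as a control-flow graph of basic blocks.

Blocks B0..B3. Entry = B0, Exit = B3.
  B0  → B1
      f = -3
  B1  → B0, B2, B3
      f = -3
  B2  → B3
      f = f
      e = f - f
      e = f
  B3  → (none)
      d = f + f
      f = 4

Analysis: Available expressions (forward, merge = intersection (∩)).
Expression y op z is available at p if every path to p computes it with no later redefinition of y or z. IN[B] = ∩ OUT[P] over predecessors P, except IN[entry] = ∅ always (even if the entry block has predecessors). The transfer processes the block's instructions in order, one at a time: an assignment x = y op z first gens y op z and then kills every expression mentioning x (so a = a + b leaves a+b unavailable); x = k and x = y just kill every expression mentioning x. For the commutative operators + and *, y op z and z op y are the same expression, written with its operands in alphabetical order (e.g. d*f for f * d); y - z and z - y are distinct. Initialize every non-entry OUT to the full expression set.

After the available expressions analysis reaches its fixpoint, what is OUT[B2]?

Fixpoint table:
  B0: | IN={} | OUT={}
  B1: | IN={} | OUT={}
  B2: | IN={} | OUT={f-f}
  B3: | IN={} | OUT={}

Merge at B2: IN[B2] = OUT[B1] = {}
Applying B2's transfer function to that IN value gives OUT[B2] (row B2 above).

Answer: {f-f}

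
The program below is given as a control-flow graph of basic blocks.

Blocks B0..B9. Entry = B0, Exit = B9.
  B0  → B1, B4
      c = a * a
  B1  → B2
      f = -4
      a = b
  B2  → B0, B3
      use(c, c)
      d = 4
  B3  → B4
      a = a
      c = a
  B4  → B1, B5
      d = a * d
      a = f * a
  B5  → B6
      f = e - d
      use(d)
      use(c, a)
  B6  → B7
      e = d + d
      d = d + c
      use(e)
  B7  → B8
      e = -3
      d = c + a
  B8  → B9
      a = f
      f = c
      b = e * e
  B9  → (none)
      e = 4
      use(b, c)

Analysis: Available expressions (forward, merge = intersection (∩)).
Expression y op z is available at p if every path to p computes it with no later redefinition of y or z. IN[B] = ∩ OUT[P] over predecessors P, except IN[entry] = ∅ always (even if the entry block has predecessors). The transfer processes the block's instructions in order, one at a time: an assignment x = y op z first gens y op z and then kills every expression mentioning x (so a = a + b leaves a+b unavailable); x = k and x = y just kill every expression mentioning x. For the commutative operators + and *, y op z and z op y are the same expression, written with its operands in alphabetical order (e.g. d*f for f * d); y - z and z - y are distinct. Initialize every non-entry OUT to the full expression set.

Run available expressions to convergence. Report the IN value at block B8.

Converged values:
  B0: | IN={} | OUT={a*a}
  B1: | IN={} | OUT={}
  B2: | IN={} | OUT={}
  B3: | IN={} | OUT={}
  B4: | IN={} | OUT={}
  B5: | IN={} | OUT={e-d}
  B6: | IN={e-d} | OUT={}
  B7: | IN={} | OUT={a+c}
  B8: | IN={a+c} | OUT={e*e}
  B9: | IN={e*e} | OUT={}

Merge at B8: IN[B8] = OUT[B7] = {a+c}

Answer: {a+c}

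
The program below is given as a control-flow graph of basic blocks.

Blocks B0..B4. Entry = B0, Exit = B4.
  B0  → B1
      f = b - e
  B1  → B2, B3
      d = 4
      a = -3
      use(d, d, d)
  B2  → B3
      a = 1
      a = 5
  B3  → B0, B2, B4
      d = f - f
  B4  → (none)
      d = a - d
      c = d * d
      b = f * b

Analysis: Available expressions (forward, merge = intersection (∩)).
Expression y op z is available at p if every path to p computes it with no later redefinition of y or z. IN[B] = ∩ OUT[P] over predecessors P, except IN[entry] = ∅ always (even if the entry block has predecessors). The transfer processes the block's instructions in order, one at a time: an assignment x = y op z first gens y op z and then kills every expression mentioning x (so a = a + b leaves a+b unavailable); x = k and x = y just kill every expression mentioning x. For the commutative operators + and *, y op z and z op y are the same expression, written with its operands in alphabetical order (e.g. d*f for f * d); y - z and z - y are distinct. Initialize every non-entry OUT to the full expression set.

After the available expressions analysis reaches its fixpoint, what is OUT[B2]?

Fixpoint table:
  B0: | IN={} | OUT={b-e}
  B1: | IN={b-e} | OUT={b-e}
  B2: | IN={b-e} | OUT={b-e}
  B3: | IN={b-e} | OUT={b-e, f-f}
  B4: | IN={b-e, f-f} | OUT={d*d, f-f}

Merge at B2: IN[B2] = OUT[B1] ∩ OUT[B3] = {b-e}
Applying B2's transfer function to that IN value gives OUT[B2] (row B2 above).

Answer: {b-e}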